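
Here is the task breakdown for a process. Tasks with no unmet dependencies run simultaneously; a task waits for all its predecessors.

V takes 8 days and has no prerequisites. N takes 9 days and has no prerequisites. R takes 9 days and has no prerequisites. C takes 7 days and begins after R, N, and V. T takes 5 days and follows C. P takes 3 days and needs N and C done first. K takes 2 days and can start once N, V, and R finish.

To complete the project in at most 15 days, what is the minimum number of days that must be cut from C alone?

6

Current finish: 21 days; target: 15.
C is on every critical path, so each day cut from C cuts the finish by one (this holds down to a finish of 15).
Need 21 − 15 = 6 days off C → C becomes 1 day, finish becomes 15.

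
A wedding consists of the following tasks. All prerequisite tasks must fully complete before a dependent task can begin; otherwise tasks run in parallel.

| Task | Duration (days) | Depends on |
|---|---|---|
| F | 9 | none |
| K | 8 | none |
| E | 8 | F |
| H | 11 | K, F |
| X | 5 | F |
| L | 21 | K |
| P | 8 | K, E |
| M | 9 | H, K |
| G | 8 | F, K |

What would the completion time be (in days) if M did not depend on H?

With the dependency in place, F→H→M = 9+11+9 = 29 sets the finish at 29 days.
Without H→M, M's earliest start moves from 20 to 8.
After: K→L = 8+21 = 29 → 29 days.

29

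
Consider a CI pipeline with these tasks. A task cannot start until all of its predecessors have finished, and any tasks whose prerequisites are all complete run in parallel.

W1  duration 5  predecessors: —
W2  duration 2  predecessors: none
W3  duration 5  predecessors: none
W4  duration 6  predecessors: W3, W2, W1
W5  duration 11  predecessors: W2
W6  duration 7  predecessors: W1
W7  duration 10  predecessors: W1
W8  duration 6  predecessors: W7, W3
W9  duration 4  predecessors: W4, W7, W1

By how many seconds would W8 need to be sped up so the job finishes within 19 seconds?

2

Current finish: 21 seconds; target: 19.
W8 is on every critical path, so each second cut from W8 cuts the finish by one (this holds down to a finish of 19).
Need 21 − 19 = 2 seconds off W8 → W8 becomes 4 seconds, finish becomes 19.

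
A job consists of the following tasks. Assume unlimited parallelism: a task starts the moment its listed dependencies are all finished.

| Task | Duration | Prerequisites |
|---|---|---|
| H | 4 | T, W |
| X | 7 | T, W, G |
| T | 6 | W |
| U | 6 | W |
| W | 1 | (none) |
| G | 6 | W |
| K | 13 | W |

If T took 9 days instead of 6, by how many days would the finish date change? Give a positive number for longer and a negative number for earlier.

3

Critical path before the change: W→T→X = 1+6+7 = 14 giving 14 days.
T lies on that path, so at 9 days the path becomes 17 days.
No other chain overtakes it, so the finish is 17 days.
Change in finish: 17 − 14 = +3 days.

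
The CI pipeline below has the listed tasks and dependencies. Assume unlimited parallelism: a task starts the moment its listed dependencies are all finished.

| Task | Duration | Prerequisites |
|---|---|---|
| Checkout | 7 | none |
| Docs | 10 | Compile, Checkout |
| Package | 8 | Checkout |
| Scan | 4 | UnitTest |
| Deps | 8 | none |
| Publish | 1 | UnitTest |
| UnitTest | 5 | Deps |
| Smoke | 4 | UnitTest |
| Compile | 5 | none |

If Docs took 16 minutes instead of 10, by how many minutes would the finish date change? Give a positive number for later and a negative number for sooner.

Baseline: Checkout→Docs = 7+10 = 17 → 17 minutes.
Since Docs is critical, the +6 change carries straight to that chain (now 23 minutes).
The critical path is still Checkout→Docs; finish is now 23 minutes.
Change in finish: 23 − 17 = +6 minutes.

6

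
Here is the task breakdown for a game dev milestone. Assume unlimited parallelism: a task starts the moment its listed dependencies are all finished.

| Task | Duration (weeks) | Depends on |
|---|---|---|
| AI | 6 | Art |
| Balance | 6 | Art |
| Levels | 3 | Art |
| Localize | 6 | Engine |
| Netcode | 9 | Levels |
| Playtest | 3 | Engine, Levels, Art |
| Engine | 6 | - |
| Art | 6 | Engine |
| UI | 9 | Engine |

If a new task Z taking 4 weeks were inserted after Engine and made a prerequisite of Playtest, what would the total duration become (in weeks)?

Originally the plan takes 24 weeks.
With Z inserted, Playtest now waits for max(Engine, Levels, Art, Z).
New critical path: Engine→Art→Levels→Netcode = 6+6+3+9 = 24 ⇒ 24 weeks.

24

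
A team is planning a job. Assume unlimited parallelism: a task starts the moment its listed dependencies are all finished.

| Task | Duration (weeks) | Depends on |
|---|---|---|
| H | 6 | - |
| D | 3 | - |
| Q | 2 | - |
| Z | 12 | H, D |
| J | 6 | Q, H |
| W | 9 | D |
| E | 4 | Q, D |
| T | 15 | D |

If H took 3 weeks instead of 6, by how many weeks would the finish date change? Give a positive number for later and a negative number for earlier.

0

Baseline: H→Z = 6+12 = 18 → 18 weeks.
Since H is critical, the -3 change carries straight to that chain (now 15 weeks).
The binding chain switches to D→T = 3+15 = 18; finish 18 weeks.
Change in finish: 18 − 18 = +0 weeks.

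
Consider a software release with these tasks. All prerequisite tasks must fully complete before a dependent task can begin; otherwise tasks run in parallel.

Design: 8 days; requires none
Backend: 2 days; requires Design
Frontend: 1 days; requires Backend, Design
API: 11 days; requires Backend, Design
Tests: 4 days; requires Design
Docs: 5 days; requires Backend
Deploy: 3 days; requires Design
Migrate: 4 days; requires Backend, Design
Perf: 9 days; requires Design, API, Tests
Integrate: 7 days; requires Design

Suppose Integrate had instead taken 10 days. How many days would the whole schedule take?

30

Actual critical path: Design→Backend→API→Perf = 8+2+11+9 = 30 ⇒ 30 days.
Integrate has 15 days of float (longest path through it is 15).
That remains the longest chain; total 30 days.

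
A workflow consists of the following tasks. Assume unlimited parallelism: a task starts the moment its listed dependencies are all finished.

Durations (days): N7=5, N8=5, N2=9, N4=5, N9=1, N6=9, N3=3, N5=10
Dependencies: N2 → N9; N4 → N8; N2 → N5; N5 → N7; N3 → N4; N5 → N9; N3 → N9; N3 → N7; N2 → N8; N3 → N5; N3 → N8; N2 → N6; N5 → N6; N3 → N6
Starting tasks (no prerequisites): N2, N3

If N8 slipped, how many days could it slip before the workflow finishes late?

14

The longest chain is N2→N5→N6 = 9+10+9 = 28; overall finish 28 days.
Longest path through N8: 14 days (earliest finish 14, latest finish 28).
So N8 can slip 28 − 14 = 14 days.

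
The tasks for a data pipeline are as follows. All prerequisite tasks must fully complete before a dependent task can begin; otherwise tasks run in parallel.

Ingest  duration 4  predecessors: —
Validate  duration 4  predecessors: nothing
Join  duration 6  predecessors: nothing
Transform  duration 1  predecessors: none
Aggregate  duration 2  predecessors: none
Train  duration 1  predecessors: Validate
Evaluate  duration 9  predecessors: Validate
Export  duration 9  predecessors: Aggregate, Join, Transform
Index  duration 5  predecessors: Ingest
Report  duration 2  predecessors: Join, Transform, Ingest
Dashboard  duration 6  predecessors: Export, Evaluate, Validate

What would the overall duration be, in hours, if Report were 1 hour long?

Baseline: Join→Export→Dashboard = 6+9+6 = 21 → 21 hours.
Report has 13 hours of float (longest path through it is 8).
The critical path is still Join→Export→Dashboard; finish is now 21 hours.

21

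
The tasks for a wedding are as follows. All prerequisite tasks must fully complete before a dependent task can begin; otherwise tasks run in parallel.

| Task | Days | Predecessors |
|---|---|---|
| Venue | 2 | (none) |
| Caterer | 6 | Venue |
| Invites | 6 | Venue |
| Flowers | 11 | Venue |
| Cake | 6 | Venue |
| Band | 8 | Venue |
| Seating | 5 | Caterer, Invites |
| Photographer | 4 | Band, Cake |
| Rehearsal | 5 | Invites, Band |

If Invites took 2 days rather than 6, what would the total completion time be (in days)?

15

Actual critical path: Venue→Band→Rehearsal = 2+8+5 = 15 ⇒ 15 days.
The longest path through Invites is only 13 days, so Invites has float 2.
The critical path is still Venue→Band→Rehearsal; finish is now 15 days.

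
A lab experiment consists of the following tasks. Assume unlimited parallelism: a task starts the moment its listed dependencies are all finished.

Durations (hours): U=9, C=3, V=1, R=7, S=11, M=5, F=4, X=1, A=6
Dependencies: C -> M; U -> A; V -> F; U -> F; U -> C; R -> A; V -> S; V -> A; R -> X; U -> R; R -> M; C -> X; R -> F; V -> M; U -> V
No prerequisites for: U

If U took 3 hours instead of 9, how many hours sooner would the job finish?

Baseline: U→R→A = 9+7+6 = 22 → 22 hours.
Since U is critical, the -6 change carries straight to that chain (now 16 hours).
The critical path is still U→R→A; finish is now 16 hours.
Change in finish: 16 − 22 = -6 hours.

6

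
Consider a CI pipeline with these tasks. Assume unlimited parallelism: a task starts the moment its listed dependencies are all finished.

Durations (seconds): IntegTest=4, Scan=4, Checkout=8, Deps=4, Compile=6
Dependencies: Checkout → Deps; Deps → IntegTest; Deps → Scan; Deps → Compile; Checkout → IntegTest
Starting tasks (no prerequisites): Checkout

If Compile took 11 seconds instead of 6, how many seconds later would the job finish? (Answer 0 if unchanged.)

5

As given, the longest chain is Checkout→Deps→Compile = 8+4+6 = 18, so the finish is 18 seconds.
Compile is on the critical path; changing it to 11 makes that path 23 seconds.
No other chain overtakes it, so the finish is 23 seconds.
Change in finish: 23 − 18 = +5 seconds.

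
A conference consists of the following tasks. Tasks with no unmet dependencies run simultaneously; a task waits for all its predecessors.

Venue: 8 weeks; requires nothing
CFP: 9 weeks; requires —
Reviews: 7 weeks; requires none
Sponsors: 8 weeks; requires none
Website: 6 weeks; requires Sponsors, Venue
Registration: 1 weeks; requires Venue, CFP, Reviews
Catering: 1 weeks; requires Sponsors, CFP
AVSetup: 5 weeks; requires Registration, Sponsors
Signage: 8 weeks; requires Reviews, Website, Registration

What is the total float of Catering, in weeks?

Venue→Website→Signage = 8+6+8 = 22 sets the makespan at 22 weeks.
Longest path through Catering: 10 weeks (earliest finish 10, latest finish 22).
Slack of Catering = 21 − 9 = 12 weeks.

12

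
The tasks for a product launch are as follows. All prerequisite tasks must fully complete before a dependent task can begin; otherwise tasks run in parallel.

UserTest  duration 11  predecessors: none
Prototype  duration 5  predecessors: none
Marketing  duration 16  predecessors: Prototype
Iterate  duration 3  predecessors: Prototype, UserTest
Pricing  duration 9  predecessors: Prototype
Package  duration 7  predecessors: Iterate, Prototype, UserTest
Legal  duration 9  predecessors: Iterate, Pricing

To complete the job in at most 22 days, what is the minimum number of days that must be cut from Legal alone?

Current finish: 23 days; target: 22.
Legal is on every critical path, so each day cut from Legal cuts the finish by one (this holds down to a finish of 21).
Need 23 − 22 = 1 day off Legal → Legal becomes 8 days, finish becomes 22.

1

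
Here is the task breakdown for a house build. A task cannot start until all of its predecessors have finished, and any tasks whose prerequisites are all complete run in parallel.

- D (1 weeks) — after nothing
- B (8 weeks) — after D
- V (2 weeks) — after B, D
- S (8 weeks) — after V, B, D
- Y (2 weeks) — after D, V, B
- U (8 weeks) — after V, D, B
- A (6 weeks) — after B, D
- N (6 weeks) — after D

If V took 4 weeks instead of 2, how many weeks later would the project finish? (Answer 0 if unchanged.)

2

Baseline: D→B→V→S = 1+8+2+8 = 19 → 19 weeks.
Since V is critical, the +2 change carries straight to that chain (now 21 weeks).
That remains the longest chain; total 21 weeks.
Change in finish: 21 − 19 = +2 weeks.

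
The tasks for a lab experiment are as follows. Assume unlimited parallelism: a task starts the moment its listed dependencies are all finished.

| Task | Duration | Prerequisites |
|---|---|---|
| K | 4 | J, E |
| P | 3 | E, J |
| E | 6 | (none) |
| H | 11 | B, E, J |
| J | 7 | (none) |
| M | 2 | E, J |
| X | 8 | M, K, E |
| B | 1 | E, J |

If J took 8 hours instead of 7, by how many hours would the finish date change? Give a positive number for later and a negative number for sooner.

1

As given, the longest chain is J→K→X = 7+4+8 = 19, so the finish is 19 hours.
Since J is critical, the +1 change carries straight to that chain (now 20 hours).
That remains the longest chain; total 20 hours.
Change in finish: 20 − 19 = +1 hours.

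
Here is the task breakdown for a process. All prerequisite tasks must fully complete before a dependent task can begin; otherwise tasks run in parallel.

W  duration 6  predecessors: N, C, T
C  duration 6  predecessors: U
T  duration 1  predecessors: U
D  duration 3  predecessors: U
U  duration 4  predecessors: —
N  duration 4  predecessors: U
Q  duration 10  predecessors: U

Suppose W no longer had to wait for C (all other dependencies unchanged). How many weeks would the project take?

14

With the dependency in place, U→C→W = 4+6+6 = 16 sets the finish at 16 weeks.
Without C→W, W's earliest start moves from 10 to 8.
After: U→N→W = 4+4+6 = 14 → 14 weeks.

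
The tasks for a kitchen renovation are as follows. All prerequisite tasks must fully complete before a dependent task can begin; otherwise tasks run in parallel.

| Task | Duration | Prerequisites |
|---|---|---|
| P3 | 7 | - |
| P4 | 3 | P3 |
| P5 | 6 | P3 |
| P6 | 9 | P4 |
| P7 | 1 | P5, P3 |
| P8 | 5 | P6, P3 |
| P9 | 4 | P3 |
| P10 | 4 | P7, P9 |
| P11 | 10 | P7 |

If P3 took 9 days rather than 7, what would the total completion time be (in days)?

26

Actual critical path: P3→P4→P6→P8 = 7+3+9+5 = 24 ⇒ 24 days.
P3 lies on that path, so at 9 days the path becomes 26 days.
No other chain overtakes it, so the finish is 26 days.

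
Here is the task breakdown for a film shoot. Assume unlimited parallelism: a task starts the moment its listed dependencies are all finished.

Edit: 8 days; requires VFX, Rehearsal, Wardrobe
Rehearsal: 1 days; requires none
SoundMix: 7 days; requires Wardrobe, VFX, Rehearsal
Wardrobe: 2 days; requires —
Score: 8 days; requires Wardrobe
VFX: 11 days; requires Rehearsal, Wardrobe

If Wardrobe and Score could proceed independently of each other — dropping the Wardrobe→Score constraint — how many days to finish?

With the dependency in place, Wardrobe→VFX→Edit = 2+11+8 = 21 sets the finish at 21 days.
Without Wardrobe→Score, Score's earliest start moves from 2 to 0.
After: Wardrobe→VFX→Edit = 2+11+8 = 21 → 21 days.

21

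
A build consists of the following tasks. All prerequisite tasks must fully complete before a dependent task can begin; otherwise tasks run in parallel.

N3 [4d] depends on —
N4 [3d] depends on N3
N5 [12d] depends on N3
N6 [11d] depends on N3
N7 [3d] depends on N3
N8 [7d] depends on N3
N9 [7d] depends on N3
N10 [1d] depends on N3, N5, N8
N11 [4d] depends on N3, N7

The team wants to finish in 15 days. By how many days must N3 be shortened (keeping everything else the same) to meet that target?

Current finish: 17 days; target: 15.
N3 is on every critical path, so each day cut from N3 cuts the finish by one (this holds down to a finish of 14).
Need 17 − 15 = 2 days off N3 → N3 becomes 2 days, finish becomes 15.

2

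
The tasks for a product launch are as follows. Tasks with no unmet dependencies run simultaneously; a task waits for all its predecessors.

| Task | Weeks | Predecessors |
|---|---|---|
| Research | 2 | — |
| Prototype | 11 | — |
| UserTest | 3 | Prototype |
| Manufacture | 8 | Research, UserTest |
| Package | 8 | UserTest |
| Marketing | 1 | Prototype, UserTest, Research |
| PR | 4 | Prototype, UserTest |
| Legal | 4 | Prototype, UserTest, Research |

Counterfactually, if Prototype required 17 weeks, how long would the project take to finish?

The binding path is Prototype→UserTest→Manufacture = 11+3+8 = 22; finish at 22 weeks.
Prototype lies on that path, so at 17 weeks the path becomes 28 weeks.
No other chain overtakes it, so the finish is 28 weeks.

28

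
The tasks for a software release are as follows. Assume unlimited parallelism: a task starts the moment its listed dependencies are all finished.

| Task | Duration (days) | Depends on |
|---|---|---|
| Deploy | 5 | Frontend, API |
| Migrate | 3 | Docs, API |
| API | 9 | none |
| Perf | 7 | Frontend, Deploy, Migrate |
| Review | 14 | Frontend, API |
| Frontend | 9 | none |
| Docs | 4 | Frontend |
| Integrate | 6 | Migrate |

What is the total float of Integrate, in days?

1

The longest chain is Frontend→Docs→Migrate→Perf = 9+4+3+7 = 23; overall finish 23 days.
Longest path through Integrate: 22 days (earliest finish 22, latest finish 23).
So Integrate can slip 23 − 22 = 1 day.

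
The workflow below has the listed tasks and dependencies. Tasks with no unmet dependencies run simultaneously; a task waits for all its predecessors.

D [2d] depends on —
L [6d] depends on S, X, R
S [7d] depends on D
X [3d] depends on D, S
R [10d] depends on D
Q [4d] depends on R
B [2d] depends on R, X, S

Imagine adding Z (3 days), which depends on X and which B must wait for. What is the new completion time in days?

18

Originally the plan takes 18 days.
With Z inserted, B now waits for max(R, X, S, Z).
New critical path: D→S→X→L = 2+7+3+6 = 18 ⇒ 18 days.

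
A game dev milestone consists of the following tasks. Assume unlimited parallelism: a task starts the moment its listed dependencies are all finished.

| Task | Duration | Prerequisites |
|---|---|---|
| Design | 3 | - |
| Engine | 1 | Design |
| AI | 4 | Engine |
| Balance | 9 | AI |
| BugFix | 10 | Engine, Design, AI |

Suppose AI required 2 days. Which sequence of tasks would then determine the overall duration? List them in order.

Actual critical path: Design→Engine→AI→BugFix = 3+1+4+10 = 18 ⇒ 18 days.
AI lies on that path, so at 2 days the path becomes 16 days.
No other chain overtakes it, so the finish is 16 days.

Design, Engine, AI, BugFix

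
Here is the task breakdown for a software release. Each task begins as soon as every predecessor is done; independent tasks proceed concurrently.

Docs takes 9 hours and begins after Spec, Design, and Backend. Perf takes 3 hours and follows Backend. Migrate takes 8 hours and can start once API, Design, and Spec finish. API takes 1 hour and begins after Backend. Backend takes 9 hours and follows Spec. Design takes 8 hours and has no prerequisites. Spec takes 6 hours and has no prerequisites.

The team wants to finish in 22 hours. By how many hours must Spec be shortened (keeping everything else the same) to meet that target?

Current finish: 24 hours; target: 22.
Spec is on every critical path, so each hour cut from Spec cuts the finish by one (this holds down to a finish of 19).
Need 24 − 22 = 2 hours off Spec → Spec becomes 4 hours, finish becomes 22.

2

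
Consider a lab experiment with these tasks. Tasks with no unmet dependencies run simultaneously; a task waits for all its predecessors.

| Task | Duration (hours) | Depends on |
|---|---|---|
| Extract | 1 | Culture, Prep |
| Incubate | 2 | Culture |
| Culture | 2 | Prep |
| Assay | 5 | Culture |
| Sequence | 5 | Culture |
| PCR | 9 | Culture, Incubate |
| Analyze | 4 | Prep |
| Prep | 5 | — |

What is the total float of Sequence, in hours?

Critical path: Prep→Culture→Incubate→PCR = 5+2+2+9 = 18, so the finish is 18 hours.
Longest path through Sequence: 12 hours (earliest finish 12, latest finish 18).
So Sequence can slip 18 − 12 = 6 hours.

6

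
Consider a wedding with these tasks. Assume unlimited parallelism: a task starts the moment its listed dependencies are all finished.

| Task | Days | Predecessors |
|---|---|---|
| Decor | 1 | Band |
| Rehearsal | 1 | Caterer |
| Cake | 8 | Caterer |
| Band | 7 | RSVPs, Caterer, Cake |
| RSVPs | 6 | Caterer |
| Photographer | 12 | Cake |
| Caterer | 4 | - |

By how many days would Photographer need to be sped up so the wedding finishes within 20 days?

Current finish: 24 days; target: 20.
Photographer is on every critical path, so each day cut from Photographer cuts the finish by one (this holds down to a finish of 20).
Need 24 − 20 = 4 days off Photographer → Photographer becomes 8 days, finish becomes 20.

4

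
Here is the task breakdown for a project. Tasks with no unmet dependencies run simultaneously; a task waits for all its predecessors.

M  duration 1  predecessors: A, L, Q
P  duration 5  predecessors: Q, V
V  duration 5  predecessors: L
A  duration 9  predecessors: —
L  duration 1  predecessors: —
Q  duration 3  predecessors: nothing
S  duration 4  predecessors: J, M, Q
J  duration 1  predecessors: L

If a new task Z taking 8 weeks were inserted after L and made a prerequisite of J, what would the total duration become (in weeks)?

14

Originally the plan takes 14 weeks.
With Z inserted, J now waits for max(L, Z).
New critical path: A→M→S = 9+1+4 = 14 ⇒ 14 weeks.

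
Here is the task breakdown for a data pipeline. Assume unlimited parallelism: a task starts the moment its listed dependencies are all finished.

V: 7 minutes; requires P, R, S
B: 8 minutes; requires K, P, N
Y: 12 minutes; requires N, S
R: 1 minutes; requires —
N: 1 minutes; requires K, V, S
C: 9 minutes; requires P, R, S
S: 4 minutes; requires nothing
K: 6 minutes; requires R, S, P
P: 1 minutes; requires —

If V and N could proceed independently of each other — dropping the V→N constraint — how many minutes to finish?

Original critical path: S→V→N→Y = 4+7+1+12 = 24 ⇒ 24 minutes.
Without V→N, N's earliest start moves from 11 to 10.
The longest chain is now S→K→N→Y = 4+6+1+12 = 23, so the plan takes 23 minutes.

23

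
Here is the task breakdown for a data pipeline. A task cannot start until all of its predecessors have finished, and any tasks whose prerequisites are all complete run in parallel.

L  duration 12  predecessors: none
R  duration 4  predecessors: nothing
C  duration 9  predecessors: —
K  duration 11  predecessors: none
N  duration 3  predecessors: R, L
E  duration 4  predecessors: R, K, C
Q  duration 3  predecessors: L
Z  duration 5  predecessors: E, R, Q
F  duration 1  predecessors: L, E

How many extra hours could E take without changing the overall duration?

The longest chain is L→Q→Z = 12+3+5 = 20; overall finish 20 hours.
The longest chain containing E totals 20 hours.
So E can slip 15 − 15 = 0 hours.

0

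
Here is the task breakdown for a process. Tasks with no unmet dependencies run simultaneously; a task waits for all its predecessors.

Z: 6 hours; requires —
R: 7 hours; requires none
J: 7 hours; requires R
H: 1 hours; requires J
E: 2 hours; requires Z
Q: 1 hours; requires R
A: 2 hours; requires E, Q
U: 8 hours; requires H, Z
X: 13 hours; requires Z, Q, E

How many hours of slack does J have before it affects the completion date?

R→J→H→U = 7+7+1+8 = 23 sets the makespan at 23 hours.
Longest path through J: 23 hours (earliest finish 14, latest finish 14).
Slack of J = 7 − 7 = 0 hours.

0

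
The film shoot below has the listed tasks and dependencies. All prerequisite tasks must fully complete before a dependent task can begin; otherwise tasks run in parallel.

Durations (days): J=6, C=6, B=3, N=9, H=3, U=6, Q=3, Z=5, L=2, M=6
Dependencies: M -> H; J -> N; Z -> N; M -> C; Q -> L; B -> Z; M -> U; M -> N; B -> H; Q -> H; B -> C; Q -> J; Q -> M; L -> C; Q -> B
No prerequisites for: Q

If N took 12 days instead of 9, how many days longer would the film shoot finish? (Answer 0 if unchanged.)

Actual critical path: Q→B→Z→N = 3+3+5+9 = 20 ⇒ 20 days.
N is on the critical path; changing it to 12 makes that path 23 days.
No other chain overtakes it, so the finish is 23 days.
Change in finish: 23 − 20 = +3 days.

3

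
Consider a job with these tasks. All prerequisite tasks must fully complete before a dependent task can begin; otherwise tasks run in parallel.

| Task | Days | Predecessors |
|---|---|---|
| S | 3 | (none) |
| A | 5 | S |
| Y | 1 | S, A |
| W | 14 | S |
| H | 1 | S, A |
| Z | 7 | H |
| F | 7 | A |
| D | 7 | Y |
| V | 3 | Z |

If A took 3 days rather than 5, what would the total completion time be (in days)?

The binding path is S→A→H→Z→V = 3+5+1+7+3 = 19; finish at 19 days.
Since A is critical, the -2 change carries straight to that chain (now 17 days).
No other chain overtakes it, so the finish is 17 days.

17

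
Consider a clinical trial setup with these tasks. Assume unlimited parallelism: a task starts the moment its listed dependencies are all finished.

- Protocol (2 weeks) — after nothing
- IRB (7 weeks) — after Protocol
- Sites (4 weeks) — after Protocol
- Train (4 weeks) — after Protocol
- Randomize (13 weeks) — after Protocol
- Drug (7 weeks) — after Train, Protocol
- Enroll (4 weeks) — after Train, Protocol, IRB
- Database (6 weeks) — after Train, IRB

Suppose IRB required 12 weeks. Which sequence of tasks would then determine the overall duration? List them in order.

The binding path is Protocol→IRB→Database = 2+7+6 = 15; finish at 15 weeks.
IRB lies on that path, so at 12 weeks the path becomes 20 weeks.
No other chain overtakes it, so the finish is 20 weeks.

Protocol, IRB, Database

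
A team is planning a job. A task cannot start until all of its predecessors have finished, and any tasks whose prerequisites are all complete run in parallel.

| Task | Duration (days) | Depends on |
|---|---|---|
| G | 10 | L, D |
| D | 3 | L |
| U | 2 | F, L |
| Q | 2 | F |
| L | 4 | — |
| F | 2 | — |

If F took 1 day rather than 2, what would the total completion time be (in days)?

17

Baseline: L→D→G = 4+3+10 = 17 → 17 days.
The longest path through F is only 4 days, so F has float 13.
That remains the longest chain; total 17 days.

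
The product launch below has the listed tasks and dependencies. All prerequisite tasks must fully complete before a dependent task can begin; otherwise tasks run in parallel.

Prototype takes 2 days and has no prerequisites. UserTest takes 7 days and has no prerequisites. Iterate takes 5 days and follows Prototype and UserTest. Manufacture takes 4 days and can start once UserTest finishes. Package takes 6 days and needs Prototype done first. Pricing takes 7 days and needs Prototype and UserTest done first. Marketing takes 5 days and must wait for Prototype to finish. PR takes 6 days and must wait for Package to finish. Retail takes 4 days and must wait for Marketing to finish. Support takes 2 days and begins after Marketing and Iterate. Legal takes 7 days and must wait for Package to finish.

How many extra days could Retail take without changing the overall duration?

Critical path: Prototype→Package→Legal = 2+6+7 = 15, so the finish is 15 days.
Longest path through Retail: 11 days (earliest finish 11, latest finish 15).
Float = 15 − 11 = 4.

4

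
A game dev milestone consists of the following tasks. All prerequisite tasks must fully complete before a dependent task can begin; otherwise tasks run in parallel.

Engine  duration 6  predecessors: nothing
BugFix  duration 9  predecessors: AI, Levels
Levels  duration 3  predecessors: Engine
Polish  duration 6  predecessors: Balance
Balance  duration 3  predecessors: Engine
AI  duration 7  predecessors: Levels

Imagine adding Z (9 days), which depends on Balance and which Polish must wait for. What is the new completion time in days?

Originally the schedule takes 25 days.
With Z inserted, Polish now waits for max(Balance, Z).
New critical path: Engine→Levels→AI→BugFix = 6+3+7+9 = 25 ⇒ 25 days.

25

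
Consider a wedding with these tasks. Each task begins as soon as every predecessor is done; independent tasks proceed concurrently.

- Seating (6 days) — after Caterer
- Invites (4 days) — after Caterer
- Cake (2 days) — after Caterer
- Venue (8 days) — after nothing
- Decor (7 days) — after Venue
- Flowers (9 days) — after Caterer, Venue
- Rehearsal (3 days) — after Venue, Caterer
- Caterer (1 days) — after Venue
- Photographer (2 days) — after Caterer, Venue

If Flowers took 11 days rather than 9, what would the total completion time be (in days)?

Critical path before the change: Venue→Caterer→Flowers = 8+1+9 = 18 giving 18 days.
Flowers is on the critical path; changing it to 11 makes that path 20 days.
The critical path is still Venue→Caterer→Flowers; finish is now 20 days.

20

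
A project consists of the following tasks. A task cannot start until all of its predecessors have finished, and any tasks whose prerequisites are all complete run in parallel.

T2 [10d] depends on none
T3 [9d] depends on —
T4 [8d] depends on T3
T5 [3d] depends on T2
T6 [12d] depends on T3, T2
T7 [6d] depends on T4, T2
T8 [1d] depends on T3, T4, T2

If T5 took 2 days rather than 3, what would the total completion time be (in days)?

23

The binding path is T3→T4→T7 = 9+8+6 = 23; finish at 23 days.
The longest path through T5 is only 13 days, so T5 has float 10.
That remains the longest chain; total 23 days.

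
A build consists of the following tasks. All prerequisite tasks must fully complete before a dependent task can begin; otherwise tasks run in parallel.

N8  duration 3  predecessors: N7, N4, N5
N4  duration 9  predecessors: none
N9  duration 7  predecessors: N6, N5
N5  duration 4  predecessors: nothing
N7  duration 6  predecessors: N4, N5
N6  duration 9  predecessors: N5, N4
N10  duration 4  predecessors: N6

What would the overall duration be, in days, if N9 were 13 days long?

Critical path before the change: N4→N6→N9 = 9+9+7 = 25 giving 25 days.
N9 is on the critical path; changing it to 13 makes that path 31 days.
That remains the longest chain; total 31 days.

31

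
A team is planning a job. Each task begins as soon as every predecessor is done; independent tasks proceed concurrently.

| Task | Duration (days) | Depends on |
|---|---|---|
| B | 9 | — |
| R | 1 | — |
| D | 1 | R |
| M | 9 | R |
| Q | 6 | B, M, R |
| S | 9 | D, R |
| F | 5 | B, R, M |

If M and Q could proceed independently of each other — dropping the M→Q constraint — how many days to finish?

Before: longest chain R→M→Q = 1+9+6 = 16, finish 16.
Without M→Q, Q's earliest start moves from 10 to 9.
The longest chain is now B→Q = 9+6 = 15, so the plan takes 15 days.

15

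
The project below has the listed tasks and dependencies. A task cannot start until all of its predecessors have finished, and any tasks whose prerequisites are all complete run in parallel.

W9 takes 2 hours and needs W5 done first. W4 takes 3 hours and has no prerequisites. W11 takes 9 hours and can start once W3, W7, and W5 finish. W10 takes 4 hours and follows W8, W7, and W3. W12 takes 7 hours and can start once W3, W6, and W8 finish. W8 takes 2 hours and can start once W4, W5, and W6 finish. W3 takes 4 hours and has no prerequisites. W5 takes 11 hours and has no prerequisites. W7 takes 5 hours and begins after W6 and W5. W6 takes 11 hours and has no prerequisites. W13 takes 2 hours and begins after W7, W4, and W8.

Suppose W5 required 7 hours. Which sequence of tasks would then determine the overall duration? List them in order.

The binding path is W5→W7→W11 = 11+5+9 = 25; finish at 25 hours.
W5 is on the critical path; changing it to 7 makes that path 21 hours.
The binding chain switches to W6→W7→W11 = 11+5+9 = 25; finish 25 hours.

W6, W7, W11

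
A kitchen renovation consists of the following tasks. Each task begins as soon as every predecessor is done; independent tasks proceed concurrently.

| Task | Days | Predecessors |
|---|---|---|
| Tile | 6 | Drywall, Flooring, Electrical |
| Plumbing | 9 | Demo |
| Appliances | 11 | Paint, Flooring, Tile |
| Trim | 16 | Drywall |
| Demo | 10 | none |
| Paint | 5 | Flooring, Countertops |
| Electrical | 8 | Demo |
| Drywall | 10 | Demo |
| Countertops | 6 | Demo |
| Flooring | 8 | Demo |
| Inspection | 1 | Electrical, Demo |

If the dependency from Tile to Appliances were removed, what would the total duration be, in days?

36

Before: longest chain Demo→Drywall→Tile→Appliances = 10+10+6+11 = 37, finish 37.
Without Tile→Appliances, Appliances's earliest start moves from 26 to 23.
New critical path: Demo→Drywall→Trim = 10+10+16 = 36 ⇒ 36 days.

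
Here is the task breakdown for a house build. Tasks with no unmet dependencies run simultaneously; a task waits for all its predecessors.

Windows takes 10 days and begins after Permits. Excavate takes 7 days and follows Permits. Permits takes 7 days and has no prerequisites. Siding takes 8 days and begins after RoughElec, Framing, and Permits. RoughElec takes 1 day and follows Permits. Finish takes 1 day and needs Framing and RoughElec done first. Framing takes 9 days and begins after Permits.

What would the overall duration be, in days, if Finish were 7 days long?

24

Actual critical path: Permits→Framing→Siding = 7+9+8 = 24 ⇒ 24 days.
The longest path through Finish is only 17 days, so Finish has float 7.
No other chain overtakes it, so the finish is 24 days.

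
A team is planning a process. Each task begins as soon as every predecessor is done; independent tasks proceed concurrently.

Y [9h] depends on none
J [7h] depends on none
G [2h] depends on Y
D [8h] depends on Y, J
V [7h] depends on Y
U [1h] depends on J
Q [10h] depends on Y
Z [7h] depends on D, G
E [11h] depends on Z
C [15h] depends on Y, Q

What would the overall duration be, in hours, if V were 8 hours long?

Critical path before the change: Y→D→Z→E = 9+8+7+11 = 35 giving 35 hours.
The longest path through V is only 16 hours, so V has float 19.
No other chain overtakes it, so the finish is 35 hours.

35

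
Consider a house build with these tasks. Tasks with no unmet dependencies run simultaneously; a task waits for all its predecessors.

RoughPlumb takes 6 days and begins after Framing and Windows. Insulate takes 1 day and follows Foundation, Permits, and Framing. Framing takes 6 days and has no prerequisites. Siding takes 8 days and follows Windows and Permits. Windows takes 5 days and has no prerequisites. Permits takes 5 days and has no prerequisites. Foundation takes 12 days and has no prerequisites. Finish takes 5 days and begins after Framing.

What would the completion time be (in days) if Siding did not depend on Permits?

Original critical path: Permits→Siding = 5+8 = 13 ⇒ 13 days.
Dropping Permits→Siding doesn't change Siding's earliest start (5); another predecessor still binds.
The longest chain is now Foundation→Insulate = 12+1 = 13, so the project takes 13 days.

13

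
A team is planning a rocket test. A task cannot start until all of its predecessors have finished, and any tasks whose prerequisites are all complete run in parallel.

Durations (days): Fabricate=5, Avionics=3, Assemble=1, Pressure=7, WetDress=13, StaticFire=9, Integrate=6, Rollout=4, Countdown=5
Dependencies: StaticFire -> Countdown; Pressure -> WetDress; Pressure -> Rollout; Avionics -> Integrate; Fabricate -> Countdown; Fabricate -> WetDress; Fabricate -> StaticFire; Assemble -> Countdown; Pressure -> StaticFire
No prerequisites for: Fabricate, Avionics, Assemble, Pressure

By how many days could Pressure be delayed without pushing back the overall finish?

Pressure→StaticFire→Countdown = 7+9+5 = 21 sets the makespan at 21 days.
Pressure finishes as early as 7 and must finish by 7.
Float = 21 − 21 = 0.

0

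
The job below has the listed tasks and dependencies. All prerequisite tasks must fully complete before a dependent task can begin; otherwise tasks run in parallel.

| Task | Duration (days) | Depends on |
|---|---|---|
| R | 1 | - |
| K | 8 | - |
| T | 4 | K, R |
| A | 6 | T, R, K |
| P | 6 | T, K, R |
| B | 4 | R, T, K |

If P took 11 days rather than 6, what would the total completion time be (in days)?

Critical path before the change: K→T→P = 8+4+6 = 18 giving 18 days.
P lies on that path, so at 11 days the path becomes 23 days.
That remains the longest chain; total 23 days.

23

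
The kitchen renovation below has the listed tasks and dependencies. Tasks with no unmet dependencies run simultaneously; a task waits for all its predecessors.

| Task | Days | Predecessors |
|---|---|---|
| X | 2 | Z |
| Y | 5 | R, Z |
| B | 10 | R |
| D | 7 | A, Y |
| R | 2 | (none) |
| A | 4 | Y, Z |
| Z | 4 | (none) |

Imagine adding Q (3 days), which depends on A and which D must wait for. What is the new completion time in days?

Originally the project takes 20 days.
With Q inserted, D now waits for max(A, Y, Q).
New critical path: Z→Y→A→Q→D = 4+5+4+3+7 = 23 ⇒ 23 days.

23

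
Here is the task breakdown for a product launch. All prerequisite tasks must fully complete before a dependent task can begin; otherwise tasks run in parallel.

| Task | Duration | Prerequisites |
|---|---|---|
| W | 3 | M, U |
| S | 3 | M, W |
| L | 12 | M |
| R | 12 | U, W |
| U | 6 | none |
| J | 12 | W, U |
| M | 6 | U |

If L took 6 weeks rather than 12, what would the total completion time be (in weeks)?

27

Actual critical path: U→M→W→J = 6+6+3+12 = 27 ⇒ 27 weeks.
L has 3 weeks of float (longest path through it is 24).
That remains the longest chain; total 27 weeks.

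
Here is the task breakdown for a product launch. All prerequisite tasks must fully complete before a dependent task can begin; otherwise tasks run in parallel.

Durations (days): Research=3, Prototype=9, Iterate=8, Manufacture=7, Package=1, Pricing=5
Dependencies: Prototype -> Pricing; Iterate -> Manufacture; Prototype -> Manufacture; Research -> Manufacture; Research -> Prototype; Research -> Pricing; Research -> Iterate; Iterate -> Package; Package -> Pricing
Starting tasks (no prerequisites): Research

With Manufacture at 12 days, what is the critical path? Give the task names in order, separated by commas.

Research, Prototype, Manufacture

As given, the longest chain is Research→Prototype→Manufacture = 3+9+7 = 19, so the finish is 19 days.
Since Manufacture is critical, the +5 change carries straight to that chain (now 24 days).
The critical path is still Research→Prototype→Manufacture; finish is now 24 days.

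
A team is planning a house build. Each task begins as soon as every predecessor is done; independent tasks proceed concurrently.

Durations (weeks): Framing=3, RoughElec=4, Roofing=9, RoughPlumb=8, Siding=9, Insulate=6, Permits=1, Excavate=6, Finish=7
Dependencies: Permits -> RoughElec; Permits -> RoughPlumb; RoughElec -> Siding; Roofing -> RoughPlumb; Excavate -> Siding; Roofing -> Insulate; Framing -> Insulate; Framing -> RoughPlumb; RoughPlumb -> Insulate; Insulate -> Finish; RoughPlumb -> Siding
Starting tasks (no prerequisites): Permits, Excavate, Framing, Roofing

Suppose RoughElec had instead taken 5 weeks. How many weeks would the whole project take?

As given, the longest chain is Roofing→RoughPlumb→Insulate→Finish = 9+8+6+7 = 30, so the finish is 30 weeks.
The longest path through RoughElec is only 14 weeks, so RoughElec has float 16.
No other chain overtakes it, so the finish is 30 weeks.

30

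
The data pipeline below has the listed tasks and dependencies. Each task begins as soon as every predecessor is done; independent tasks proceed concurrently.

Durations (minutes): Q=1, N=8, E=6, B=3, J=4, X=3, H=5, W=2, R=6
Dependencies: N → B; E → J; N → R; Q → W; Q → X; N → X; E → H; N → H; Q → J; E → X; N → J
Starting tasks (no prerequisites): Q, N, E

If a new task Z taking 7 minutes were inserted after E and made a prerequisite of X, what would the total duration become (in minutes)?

Originally the data pipeline takes 14 minutes.
With Z inserted, X now waits for max(Q, N, E, Z).
New critical path: E→Z→X = 6+7+3 = 16 ⇒ 16 minutes.

16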